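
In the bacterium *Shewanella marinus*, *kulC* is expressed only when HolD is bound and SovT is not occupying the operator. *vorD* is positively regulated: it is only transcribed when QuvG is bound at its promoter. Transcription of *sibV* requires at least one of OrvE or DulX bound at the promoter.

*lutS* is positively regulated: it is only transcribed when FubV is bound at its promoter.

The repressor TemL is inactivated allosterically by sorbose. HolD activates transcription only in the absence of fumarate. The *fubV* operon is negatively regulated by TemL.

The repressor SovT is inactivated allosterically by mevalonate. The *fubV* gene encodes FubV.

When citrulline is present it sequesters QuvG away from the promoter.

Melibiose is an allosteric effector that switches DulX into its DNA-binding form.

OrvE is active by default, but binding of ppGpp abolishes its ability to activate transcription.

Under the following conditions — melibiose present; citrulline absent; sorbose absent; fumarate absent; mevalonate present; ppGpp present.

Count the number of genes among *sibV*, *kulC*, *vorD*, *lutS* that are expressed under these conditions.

ppGpp is present, so OrvE is inactive.
Melibiose is present, so DulX is active.
Activator DulX is present, so *sibV* is transcribed.
→ *sibV* is ON.
Fumarate is absent, so HolD is active.
Mevalonate is present, so SovT is inactive.
No repressor is bound and HolD is active, so *kulC* is transcribed.
→ *kulC* is ON.
Citrulline is absent, so QuvG is active.
No repressor is bound and QuvG is active, so *vorD* is transcribed.
→ *vorD* is ON.
Sorbose is absent, so TemL is active.
With repressor TemL bound, *fubV* is not transcribed.
So FubV is not produced.
Required activator FubV is absent, so *lutS* is not transcribed.
→ *lutS* is OFF.
3 of the 4 genes are transcribed.

3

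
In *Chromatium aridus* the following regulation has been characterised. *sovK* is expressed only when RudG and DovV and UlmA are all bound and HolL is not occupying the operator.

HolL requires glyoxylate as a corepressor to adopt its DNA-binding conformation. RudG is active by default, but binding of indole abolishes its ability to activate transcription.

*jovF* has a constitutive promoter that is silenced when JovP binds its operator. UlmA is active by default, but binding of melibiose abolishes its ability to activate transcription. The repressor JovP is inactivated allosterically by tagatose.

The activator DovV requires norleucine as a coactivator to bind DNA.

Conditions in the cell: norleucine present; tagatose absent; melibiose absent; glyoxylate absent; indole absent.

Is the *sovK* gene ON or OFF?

Glyoxylate is absent, so HolL is inactive.
Indole is absent, so RudG is active.
Norleucine is present, so DovV is active.
Melibiose is absent, so UlmA is active.
No repressor is bound and RudG and DovV and UlmA are active, so *sovK* is transcribed.

ON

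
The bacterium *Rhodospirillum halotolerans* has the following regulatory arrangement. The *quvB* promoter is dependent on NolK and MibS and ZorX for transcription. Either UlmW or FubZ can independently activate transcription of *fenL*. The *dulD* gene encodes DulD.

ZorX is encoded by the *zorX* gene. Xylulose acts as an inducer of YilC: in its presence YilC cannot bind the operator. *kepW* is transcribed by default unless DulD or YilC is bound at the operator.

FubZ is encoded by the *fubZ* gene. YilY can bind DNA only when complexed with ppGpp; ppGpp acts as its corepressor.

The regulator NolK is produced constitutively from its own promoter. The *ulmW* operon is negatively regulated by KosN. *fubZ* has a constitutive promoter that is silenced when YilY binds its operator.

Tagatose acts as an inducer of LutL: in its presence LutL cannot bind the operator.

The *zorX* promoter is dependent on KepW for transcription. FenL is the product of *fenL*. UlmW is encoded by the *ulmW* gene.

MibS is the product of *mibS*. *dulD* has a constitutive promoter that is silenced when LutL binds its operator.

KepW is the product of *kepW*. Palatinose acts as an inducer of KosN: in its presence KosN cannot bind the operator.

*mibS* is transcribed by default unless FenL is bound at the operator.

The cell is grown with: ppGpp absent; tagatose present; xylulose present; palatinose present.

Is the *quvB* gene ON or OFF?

OFF

NolK is produced constitutively and is active.
Palatinose is present, so KosN is inactive.
With no repressor bound, *ulmW* is transcribed.
So UlmW is produced and active.
ppGpp is absent, so YilY is inactive.
With no repressor bound, *fubZ* is transcribed.
So FubZ is produced and active.
Activator UlmW is present, so *fenL* is transcribed.
So FenL is produced and active.
With repressor FenL bound, *mibS* is not transcribed.
So MibS is not produced.
Tagatose is present, so LutL is inactive.
With no repressor bound, *dulD* is transcribed.
So DulD is produced and active.
Xylulose is present, so YilC is inactive.
With repressor DulD bound, *kepW* is not transcribed.
So KepW is not produced.
Required activator KepW is absent, so *zorX* is not transcribed.
So ZorX is not produced.
Required activator MibS is absent, so *quvB* is not transcribed.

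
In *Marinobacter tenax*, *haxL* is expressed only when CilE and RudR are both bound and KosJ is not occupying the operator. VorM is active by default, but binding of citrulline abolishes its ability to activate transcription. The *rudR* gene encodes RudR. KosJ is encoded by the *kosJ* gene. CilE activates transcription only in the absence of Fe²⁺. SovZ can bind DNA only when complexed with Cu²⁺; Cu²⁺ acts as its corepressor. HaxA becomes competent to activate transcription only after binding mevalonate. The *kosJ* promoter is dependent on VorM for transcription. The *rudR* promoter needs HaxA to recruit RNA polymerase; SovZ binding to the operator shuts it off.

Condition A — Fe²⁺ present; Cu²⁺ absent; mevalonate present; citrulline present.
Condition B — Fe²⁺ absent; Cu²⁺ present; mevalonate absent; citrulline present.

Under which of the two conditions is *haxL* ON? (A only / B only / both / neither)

neither

Condition A:
Fe²⁺ is present, so CilE is inactive.
Cu²⁺ is absent, so SovZ is inactive.
Mevalonate is present, so HaxA is active.
No repressor is bound and HaxA is active, so *rudR* is transcribed.
So RudR is produced and active.
Citrulline is present, so VorM is inactive.
Required activator VorM is absent, so *kosJ* is not transcribed.
So KosJ is not produced.
Required activator CilE is absent, so *haxL* is not transcribed.
→ *haxL* is OFF in A.
Condition B:
Fe²⁺ is absent, so CilE is active.
Cu²⁺ is present, so SovZ is active.
Mevalonate is absent, so HaxA is inactive.
With repressor SovZ bound, *rudR* is not transcribed.
So RudR is not produced.
Citrulline is present, so VorM is inactive.
Required activator VorM is absent, so *kosJ* is not transcribed.
So KosJ is not produced.
Required activator RudR is absent, so *haxL* is not transcribed.
→ *haxL* is OFF in B.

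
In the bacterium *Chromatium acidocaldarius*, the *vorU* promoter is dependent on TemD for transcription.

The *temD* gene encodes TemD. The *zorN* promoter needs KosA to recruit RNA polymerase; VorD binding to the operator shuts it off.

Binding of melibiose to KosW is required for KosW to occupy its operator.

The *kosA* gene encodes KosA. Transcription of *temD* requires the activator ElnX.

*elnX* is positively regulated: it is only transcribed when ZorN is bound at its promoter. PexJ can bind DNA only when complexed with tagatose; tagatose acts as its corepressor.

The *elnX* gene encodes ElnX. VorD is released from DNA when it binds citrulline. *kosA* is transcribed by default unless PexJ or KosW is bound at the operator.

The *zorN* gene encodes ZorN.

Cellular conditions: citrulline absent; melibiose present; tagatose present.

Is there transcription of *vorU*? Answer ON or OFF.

OFF

Tagatose is present, so PexJ is active.
Melibiose is present, so KosW is active.
With repressor PexJ bound, *kosA* is not transcribed.
So KosA is not produced.
Citrulline is absent, so VorD is active.
With repressor VorD bound, *zorN* is not transcribed.
So ZorN is not produced.
Required activator ZorN is absent, so *elnX* is not transcribed.
So ElnX is not produced.
Required activator ElnX is absent, so *temD* is not transcribed.
So TemD is not produced.
Required activator TemD is absent, so *vorU* is not transcribed.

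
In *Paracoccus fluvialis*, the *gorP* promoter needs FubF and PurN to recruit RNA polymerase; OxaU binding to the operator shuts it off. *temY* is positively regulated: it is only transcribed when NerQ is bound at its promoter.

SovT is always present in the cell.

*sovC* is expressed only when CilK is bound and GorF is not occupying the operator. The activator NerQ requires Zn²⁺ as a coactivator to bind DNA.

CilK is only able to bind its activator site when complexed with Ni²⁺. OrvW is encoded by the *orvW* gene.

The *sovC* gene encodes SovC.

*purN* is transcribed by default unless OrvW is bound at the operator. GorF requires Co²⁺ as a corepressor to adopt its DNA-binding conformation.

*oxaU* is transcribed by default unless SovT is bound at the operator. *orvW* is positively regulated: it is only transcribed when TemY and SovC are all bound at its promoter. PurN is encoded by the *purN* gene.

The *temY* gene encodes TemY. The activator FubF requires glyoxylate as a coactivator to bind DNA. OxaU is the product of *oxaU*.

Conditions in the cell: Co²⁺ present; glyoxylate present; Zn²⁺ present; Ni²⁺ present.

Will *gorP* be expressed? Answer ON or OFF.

Glyoxylate is present, so FubF is active.
SovT is produced constitutively and is active.
With repressor SovT bound, *oxaU* is not transcribed.
So OxaU is not produced.
Zn²⁺ is present, so NerQ is active.
No repressor is bound and NerQ is active, so *temY* is transcribed.
So TemY is produced and active.
Co²⁺ is present, so GorF is active.
Ni²⁺ is present, so CilK is active.
With repressor GorF bound, *sovC* is not transcribed.
So SovC is not produced.
Required activator SovC is absent, so *orvW* is not transcribed.
So OrvW is not produced.
With no repressor bound, *purN* is transcribed.
So PurN is produced and active.
No repressor is bound and FubF and PurN are active, so *gorP* is transcribed.

ON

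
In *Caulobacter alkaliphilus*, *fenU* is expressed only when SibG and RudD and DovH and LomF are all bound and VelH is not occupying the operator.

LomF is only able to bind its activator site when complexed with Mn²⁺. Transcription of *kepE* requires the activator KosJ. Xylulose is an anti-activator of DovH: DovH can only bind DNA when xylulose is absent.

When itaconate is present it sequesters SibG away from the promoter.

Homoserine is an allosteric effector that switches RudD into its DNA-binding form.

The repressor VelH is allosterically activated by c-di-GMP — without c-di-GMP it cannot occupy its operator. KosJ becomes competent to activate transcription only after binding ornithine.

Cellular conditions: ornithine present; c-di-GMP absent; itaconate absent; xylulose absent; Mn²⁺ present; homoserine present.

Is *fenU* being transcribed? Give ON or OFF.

Itaconate is absent, so SibG is active.
Homoserine is present, so RudD is active.
c-di-GMP is absent, so VelH is inactive.
Xylulose is absent, so DovH is active.
Mn²⁺ is present, so LomF is active.
No repressor is bound and SibG and RudD and DovH and LomF are active, so *fenU* is transcribed.

ON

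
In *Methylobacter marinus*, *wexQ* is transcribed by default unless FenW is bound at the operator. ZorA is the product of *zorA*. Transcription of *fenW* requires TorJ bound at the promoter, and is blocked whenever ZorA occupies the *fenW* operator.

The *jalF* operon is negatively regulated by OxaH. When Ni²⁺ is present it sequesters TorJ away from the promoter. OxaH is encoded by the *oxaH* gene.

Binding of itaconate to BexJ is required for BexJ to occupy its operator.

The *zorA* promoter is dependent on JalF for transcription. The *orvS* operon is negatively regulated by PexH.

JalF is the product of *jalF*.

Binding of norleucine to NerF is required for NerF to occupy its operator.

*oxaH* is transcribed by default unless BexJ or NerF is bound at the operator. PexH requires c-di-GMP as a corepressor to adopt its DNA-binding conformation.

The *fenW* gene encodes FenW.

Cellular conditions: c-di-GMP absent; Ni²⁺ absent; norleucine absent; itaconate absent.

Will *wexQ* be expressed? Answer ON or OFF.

OFF

Itaconate is absent, so BexJ is inactive.
Norleucine is absent, so NerF is inactive.
With no repressor bound, *oxaH* is transcribed.
So OxaH is produced and active.
With repressor OxaH bound, *jalF* is not transcribed.
So JalF is not produced.
Required activator JalF is absent, so *zorA* is not transcribed.
So ZorA is not produced.
Ni²⁺ is absent, so TorJ is active.
No repressor is bound and TorJ is active, so *fenW* is transcribed.
So FenW is produced and active.
With repressor FenW bound, *wexQ* is not transcribed.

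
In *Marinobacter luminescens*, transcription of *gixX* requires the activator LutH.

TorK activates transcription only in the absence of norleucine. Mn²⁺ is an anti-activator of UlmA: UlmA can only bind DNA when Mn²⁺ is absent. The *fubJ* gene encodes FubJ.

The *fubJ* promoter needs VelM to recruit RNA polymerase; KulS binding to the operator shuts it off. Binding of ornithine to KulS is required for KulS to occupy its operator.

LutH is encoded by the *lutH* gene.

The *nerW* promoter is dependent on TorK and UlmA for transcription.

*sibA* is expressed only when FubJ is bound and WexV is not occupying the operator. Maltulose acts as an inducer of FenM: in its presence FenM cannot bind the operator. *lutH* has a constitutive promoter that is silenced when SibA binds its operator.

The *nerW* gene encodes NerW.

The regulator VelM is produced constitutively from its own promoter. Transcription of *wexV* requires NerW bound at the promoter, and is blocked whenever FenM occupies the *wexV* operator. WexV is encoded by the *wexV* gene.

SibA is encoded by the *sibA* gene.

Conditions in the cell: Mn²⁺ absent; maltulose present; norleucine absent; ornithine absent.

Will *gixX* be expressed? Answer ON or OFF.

ON

Norleucine is absent, so TorK is active.
Mn²⁺ is absent, so UlmA is active.
No repressor is bound and TorK and UlmA are active, so *nerW* is transcribed.
So NerW is produced and active.
Maltulose is present, so FenM is inactive.
No repressor is bound and NerW is active, so *wexV* is transcribed.
So WexV is produced and active.
VelM is produced constitutively and is active.
Ornithine is absent, so KulS is inactive.
No repressor is bound and VelM is active, so *fubJ* is transcribed.
So FubJ is produced and active.
With repressor WexV bound, *sibA* is not transcribed.
So SibA is not produced.
With no repressor bound, *lutH* is transcribed.
So LutH is produced and active.
No repressor is bound and LutH is active, so *gixX* is transcribed.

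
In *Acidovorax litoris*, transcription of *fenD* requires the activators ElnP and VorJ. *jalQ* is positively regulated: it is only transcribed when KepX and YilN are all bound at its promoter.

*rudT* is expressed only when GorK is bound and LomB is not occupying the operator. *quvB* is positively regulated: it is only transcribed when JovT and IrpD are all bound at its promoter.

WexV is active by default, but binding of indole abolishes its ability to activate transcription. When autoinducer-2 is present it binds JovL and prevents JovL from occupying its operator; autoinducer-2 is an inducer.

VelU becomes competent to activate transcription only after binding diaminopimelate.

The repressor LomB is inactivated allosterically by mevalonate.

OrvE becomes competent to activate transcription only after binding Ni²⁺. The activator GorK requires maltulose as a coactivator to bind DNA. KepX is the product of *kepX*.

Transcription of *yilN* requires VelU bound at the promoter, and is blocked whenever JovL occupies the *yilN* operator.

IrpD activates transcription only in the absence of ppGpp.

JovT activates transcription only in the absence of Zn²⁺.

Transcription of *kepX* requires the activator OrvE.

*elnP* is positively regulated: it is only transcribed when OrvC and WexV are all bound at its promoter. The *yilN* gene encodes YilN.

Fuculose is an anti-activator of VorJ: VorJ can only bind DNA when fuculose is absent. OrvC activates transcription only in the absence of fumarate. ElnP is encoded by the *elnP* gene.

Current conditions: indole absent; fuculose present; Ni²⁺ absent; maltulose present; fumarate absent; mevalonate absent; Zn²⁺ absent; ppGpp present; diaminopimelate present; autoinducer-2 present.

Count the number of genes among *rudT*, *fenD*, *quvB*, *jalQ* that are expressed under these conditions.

Maltulose is present, so GorK is active.
Mevalonate is absent, so LomB is active.
With repressor LomB bound, *rudT* is not transcribed.
→ *rudT* is OFF.
Fumarate is absent, so OrvC is active.
Indole is absent, so WexV is active.
No repressor is bound and OrvC and WexV are active, so *elnP* is transcribed.
So ElnP is produced and active.
Fuculose is present, so VorJ is inactive.
Required activator VorJ is absent, so *fenD* is not transcribed.
→ *fenD* is OFF.
Zn²⁺ is absent, so JovT is active.
ppGpp is present, so IrpD is inactive.
Required activator IrpD is absent, so *quvB* is not transcribed.
→ *quvB* is OFF.
Ni²⁺ is absent, so OrvE is inactive.
Required activator OrvE is absent, so *kepX* is not transcribed.
So KepX is not produced.
Diaminopimelate is present, so VelU is active.
Autoinducer-2 is present, so JovL is inactive.
No repressor is bound and VelU is active, so *yilN* is transcribed.
So YilN is produced and active.
Required activator KepX is absent, so *jalQ* is not transcribed.
→ *jalQ* is OFF.
0 of the 4 genes are transcribed.

0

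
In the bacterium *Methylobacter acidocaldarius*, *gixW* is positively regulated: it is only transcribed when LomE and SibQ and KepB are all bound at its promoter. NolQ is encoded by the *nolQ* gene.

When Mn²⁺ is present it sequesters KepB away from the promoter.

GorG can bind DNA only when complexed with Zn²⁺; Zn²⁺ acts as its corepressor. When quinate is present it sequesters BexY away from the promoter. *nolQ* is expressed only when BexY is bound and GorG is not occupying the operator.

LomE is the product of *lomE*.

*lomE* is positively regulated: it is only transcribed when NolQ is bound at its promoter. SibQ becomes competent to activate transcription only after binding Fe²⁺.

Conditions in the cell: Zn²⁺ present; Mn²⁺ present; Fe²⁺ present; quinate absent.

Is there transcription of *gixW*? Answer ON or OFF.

Quinate is absent, so BexY is active.
Zn²⁺ is present, so GorG is active.
With repressor GorG bound, *nolQ* is not transcribed.
So NolQ is not produced.
Required activator NolQ is absent, so *lomE* is not transcribed.
So LomE is not produced.
Fe²⁺ is present, so SibQ is active.
Mn²⁺ is present, so KepB is inactive.
Required activator LomE is absent, so *gixW* is not transcribed.

OFF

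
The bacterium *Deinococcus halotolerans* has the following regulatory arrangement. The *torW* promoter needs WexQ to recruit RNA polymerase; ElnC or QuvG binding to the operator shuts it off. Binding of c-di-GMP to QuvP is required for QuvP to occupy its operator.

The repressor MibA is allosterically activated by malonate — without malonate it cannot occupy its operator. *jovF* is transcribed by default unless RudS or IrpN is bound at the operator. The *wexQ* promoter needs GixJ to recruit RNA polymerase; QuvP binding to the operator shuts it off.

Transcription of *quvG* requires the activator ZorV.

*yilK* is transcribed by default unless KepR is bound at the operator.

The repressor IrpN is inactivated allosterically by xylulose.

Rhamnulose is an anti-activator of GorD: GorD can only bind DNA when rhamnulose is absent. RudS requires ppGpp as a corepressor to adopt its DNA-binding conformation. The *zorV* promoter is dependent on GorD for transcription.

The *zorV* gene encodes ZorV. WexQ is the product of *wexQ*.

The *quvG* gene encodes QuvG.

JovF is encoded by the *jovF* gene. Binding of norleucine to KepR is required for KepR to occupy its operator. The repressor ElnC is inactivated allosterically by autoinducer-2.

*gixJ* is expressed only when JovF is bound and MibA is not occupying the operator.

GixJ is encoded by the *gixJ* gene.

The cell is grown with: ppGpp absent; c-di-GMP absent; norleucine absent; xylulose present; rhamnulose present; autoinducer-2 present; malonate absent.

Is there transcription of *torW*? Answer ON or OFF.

ON

Autoinducer-2 is present, so ElnC is inactive.
Malonate is absent, so MibA is inactive.
ppGpp is absent, so RudS is inactive.
Xylulose is present, so IrpN is inactive.
With no repressor bound, *jovF* is transcribed.
So JovF is produced and active.
No repressor is bound and JovF is active, so *gixJ* is transcribed.
So GixJ is produced and active.
c-di-GMP is absent, so QuvP is inactive.
No repressor is bound and GixJ is active, so *wexQ* is transcribed.
So WexQ is produced and active.
Rhamnulose is present, so GorD is inactive.
Required activator GorD is absent, so *zorV* is not transcribed.
So ZorV is not produced.
Required activator ZorV is absent, so *quvG* is not transcribed.
So QuvG is not produced.
No repressor is bound and WexQ is active, so *torW* is transcribed.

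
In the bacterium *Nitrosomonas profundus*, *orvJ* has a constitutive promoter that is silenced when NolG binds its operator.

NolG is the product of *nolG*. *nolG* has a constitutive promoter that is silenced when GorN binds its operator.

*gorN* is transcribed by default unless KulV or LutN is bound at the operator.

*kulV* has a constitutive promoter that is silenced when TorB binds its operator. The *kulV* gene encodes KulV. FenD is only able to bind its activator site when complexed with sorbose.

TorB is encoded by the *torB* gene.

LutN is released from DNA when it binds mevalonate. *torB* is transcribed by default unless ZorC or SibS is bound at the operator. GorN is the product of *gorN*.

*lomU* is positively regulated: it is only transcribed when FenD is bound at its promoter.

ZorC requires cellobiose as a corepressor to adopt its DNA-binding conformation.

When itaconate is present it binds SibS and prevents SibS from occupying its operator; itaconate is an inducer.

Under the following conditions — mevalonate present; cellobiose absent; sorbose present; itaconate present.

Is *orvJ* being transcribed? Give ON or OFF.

ON

Cellobiose is absent, so ZorC is inactive.
Itaconate is present, so SibS is inactive.
With no repressor bound, *torB* is transcribed.
So TorB is produced and active.
With repressor TorB bound, *kulV* is not transcribed.
So KulV is not produced.
Mevalonate is present, so LutN is inactive.
With no repressor bound, *gorN* is transcribed.
So GorN is produced and active.
With repressor GorN bound, *nolG* is not transcribed.
So NolG is not produced.
With no repressor bound, *orvJ* is transcribed.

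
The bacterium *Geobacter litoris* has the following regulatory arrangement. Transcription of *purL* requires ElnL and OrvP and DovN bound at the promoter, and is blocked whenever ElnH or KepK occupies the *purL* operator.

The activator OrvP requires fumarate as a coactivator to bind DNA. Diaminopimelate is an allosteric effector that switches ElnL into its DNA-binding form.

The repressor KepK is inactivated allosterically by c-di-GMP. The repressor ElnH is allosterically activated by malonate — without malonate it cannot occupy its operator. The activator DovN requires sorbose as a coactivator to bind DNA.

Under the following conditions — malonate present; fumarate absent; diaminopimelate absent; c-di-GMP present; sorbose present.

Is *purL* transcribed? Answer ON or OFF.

Malonate is present, so ElnH is active.
c-di-GMP is present, so KepK is inactive.
Diaminopimelate is absent, so ElnL is inactive.
Fumarate is absent, so OrvP is inactive.
Sorbose is present, so DovN is active.
With repressor ElnH bound, *purL* is not transcribed.

OFF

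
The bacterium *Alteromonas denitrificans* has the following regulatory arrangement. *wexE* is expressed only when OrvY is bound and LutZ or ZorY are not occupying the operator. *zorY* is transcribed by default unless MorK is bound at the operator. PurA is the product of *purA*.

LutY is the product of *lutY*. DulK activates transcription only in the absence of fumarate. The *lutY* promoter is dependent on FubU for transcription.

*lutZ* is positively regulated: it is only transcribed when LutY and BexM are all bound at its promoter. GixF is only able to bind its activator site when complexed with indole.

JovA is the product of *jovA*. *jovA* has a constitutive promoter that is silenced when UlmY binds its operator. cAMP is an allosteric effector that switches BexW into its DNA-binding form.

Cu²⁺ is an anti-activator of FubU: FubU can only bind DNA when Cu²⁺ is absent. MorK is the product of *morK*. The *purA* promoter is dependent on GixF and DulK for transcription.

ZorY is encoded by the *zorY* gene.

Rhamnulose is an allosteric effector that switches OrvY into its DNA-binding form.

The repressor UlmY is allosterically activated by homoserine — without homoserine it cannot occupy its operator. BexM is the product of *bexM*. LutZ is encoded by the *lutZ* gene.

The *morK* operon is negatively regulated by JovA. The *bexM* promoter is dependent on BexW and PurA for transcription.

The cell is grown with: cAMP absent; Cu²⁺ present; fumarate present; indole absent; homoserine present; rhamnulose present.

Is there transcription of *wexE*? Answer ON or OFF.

Cu²⁺ is present, so FubU is inactive.
Required activator FubU is absent, so *lutY* is not transcribed.
So LutY is not produced.
cAMP is absent, so BexW is inactive.
Indole is absent, so GixF is inactive.
Fumarate is present, so DulK is inactive.
Required activator GixF is absent, so *purA* is not transcribed.
So PurA is not produced.
Required activator BexW is absent, so *bexM* is not transcribed.
So BexM is not produced.
Required activator LutY is absent, so *lutZ* is not transcribed.
So LutZ is not produced.
Rhamnulose is present, so OrvY is active.
Homoserine is present, so UlmY is active.
With repressor UlmY bound, *jovA* is not transcribed.
So JovA is not produced.
With no repressor bound, *morK* is transcribed.
So MorK is produced and active.
With repressor MorK bound, *zorY* is not transcribed.
So ZorY is not produced.
No repressor is bound and OrvY is active, so *wexE* is transcribed.

ON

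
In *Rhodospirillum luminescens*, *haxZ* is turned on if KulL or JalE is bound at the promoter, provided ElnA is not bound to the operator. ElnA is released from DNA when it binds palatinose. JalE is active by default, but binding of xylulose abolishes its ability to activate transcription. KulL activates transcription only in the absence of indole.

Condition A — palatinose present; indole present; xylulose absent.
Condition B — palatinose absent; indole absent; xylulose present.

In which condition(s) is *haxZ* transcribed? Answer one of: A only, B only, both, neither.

Condition A:
Palatinose is present, so ElnA is inactive.
Indole is present, so KulL is inactive.
Xylulose is absent, so JalE is active.
Activator JalE is present, so *haxZ* is transcribed.
→ *haxZ* is ON in A.
Condition B:
Palatinose is absent, so ElnA is active.
Indole is absent, so KulL is active.
Xylulose is present, so JalE is inactive.
With repressor ElnA bound, *haxZ* is not transcribed.
→ *haxZ* is OFF in B.

A only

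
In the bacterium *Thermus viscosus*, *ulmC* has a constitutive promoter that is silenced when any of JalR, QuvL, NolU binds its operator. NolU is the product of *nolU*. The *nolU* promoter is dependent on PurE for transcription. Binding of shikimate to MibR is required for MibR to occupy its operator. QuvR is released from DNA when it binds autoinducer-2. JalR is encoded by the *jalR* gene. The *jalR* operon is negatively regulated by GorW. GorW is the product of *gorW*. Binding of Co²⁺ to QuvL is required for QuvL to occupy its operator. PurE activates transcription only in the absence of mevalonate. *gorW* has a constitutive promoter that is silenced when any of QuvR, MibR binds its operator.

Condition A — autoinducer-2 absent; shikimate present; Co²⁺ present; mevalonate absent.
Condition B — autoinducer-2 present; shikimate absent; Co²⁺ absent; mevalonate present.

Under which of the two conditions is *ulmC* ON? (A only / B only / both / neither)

B only

Condition A:
Autoinducer-2 is absent, so QuvR is active.
Shikimate is present, so MibR is active.
With repressor QuvR bound, *gorW* is not transcribed.
So GorW is not produced.
With no repressor bound, *jalR* is transcribed.
So JalR is produced and active.
Co²⁺ is present, so QuvL is active.
Mevalonate is absent, so PurE is active.
No repressor is bound and PurE is active, so *nolU* is transcribed.
So NolU is produced and active.
With repressor JalR bound, *ulmC* is not transcribed.
→ *ulmC* is OFF in A.
Condition B:
Autoinducer-2 is present, so QuvR is inactive.
Shikimate is absent, so MibR is inactive.
With no repressor bound, *gorW* is transcribed.
So GorW is produced and active.
With repressor GorW bound, *jalR* is not transcribed.
So JalR is not produced.
Co²⁺ is absent, so QuvL is inactive.
Mevalonate is present, so PurE is inactive.
Required activator PurE is absent, so *nolU* is not transcribed.
So NolU is not produced.
With no repressor bound, *ulmC* is transcribed.
→ *ulmC* is ON in B.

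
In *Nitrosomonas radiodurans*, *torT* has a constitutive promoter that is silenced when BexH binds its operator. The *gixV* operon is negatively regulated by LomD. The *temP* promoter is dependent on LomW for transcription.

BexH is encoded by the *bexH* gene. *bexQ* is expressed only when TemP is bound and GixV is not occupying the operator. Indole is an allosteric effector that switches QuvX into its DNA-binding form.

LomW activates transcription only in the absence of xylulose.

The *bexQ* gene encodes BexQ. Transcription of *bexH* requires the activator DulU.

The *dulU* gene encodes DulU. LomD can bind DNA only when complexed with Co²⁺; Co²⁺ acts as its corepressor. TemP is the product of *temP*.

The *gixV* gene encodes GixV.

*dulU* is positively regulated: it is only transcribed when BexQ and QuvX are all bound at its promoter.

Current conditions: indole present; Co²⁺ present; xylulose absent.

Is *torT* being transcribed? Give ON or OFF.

OFF

Co²⁺ is present, so LomD is active.
With repressor LomD bound, *gixV* is not transcribed.
So GixV is not produced.
Xylulose is absent, so LomW is active.
No repressor is bound and LomW is active, so *temP* is transcribed.
So TemP is produced and active.
No repressor is bound and TemP is active, so *bexQ* is transcribed.
So BexQ is produced and active.
Indole is present, so QuvX is active.
No repressor is bound and BexQ and QuvX are active, so *dulU* is transcribed.
So DulU is produced and active.
No repressor is bound and DulU is active, so *bexH* is transcribed.
So BexH is produced and active.
With repressor BexH bound, *torT* is not transcribed.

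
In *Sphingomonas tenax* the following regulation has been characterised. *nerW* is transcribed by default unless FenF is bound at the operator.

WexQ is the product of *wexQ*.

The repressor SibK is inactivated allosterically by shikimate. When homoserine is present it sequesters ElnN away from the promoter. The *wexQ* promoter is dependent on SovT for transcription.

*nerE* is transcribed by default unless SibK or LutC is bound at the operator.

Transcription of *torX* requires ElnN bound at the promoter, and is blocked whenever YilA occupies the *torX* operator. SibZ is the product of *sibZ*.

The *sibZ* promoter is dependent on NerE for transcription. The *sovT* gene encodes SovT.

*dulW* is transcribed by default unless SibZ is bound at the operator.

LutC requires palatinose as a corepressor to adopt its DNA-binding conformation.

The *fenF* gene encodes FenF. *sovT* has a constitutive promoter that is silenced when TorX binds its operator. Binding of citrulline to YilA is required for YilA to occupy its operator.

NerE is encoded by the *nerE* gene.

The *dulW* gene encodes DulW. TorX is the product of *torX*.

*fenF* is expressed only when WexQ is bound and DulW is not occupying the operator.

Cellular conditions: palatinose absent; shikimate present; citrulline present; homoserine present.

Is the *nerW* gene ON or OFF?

OFF

Citrulline is present, so YilA is active.
Homoserine is present, so ElnN is inactive.
With repressor YilA bound, *torX* is not transcribed.
So TorX is not produced.
With no repressor bound, *sovT* is transcribed.
So SovT is produced and active.
No repressor is bound and SovT is active, so *wexQ* is transcribed.
So WexQ is produced and active.
Shikimate is present, so SibK is inactive.
Palatinose is absent, so LutC is inactive.
With no repressor bound, *nerE* is transcribed.
So NerE is produced and active.
No repressor is bound and NerE is active, so *sibZ* is transcribed.
So SibZ is produced and active.
With repressor SibZ bound, *dulW* is not transcribed.
So DulW is not produced.
No repressor is bound and WexQ is active, so *fenF* is transcribed.
So FenF is produced and active.
With repressor FenF bound, *nerW* is not transcribed.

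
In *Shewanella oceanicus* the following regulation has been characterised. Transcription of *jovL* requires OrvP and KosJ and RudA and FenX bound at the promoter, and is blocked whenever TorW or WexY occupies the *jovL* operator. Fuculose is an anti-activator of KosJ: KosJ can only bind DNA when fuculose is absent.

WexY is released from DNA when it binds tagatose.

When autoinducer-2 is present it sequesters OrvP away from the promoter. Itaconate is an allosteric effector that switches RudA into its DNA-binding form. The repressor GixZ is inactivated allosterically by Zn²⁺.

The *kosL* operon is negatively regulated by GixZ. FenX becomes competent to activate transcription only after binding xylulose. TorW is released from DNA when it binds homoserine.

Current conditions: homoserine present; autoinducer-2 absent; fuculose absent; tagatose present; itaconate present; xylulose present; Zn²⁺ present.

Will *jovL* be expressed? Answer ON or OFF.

ON

Autoinducer-2 is absent, so OrvP is active.
Homoserine is present, so TorW is inactive.
Fuculose is absent, so KosJ is active.
Tagatose is present, so WexY is inactive.
Itaconate is present, so RudA is active.
Xylulose is present, so FenX is active.
No repressor is bound and OrvP and KosJ and RudA and FenX are active, so *jovL* is transcribed.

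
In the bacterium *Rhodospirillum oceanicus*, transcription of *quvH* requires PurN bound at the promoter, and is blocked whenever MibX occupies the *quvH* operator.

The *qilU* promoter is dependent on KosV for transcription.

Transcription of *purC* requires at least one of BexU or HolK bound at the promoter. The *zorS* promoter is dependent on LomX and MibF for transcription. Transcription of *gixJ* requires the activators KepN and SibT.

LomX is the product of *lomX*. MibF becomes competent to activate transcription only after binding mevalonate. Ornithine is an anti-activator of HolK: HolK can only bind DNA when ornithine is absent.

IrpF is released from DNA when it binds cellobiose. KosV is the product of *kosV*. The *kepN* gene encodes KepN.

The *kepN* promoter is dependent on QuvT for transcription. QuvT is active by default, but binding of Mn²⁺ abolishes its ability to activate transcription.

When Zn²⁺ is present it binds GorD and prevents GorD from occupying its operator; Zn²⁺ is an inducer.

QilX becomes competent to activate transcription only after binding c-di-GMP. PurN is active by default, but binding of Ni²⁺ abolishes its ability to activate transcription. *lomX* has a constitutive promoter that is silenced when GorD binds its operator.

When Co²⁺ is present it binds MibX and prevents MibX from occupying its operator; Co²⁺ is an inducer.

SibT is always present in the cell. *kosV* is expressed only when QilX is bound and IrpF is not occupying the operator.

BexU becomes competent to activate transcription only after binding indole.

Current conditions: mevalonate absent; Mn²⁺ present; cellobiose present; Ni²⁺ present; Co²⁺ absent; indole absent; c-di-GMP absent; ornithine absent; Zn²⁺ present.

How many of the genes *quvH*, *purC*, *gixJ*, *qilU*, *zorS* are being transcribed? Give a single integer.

Ni²⁺ is present, so PurN is inactive.
Co²⁺ is absent, so MibX is active.
With repressor MibX bound, *quvH* is not transcribed.
→ *quvH* is OFF.
Indole is absent, so BexU is inactive.
Ornithine is absent, so HolK is active.
Activator HolK is present, so *purC* is transcribed.
→ *purC* is ON.
Mn²⁺ is present, so QuvT is inactive.
Required activator QuvT is absent, so *kepN* is not transcribed.
So KepN is not produced.
SibT is produced constitutively and is active.
Required activator KepN is absent, so *gixJ* is not transcribed.
→ *gixJ* is OFF.
Cellobiose is present, so IrpF is inactive.
c-di-GMP is absent, so QilX is inactive.
Required activator QilX is absent, so *kosV* is not transcribed.
So KosV is not produced.
Required activator KosV is absent, so *qilU* is not transcribed.
→ *qilU* is OFF.
Zn²⁺ is present, so GorD is inactive.
With no repressor bound, *lomX* is transcribed.
So LomX is produced and active.
Mevalonate is absent, so MibF is inactive.
Required activator MibF is absent, so *zorS* is not transcribed.
→ *zorS* is OFF.
1 of the 5 genes is transcribed.

1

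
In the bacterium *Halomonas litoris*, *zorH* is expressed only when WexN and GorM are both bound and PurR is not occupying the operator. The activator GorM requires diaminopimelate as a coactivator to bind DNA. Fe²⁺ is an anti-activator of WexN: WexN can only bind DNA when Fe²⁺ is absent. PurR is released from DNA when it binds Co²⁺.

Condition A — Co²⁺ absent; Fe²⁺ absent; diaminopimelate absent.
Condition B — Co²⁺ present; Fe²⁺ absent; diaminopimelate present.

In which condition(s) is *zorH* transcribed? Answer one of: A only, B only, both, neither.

B only

Condition A:
Co²⁺ is absent, so PurR is active.
Fe²⁺ is absent, so WexN is active.
Diaminopimelate is absent, so GorM is inactive.
With repressor PurR bound, *zorH* is not transcribed.
→ *zorH* is OFF in A.
Condition B:
Co²⁺ is present, so PurR is inactive.
Fe²⁺ is absent, so WexN is active.
Diaminopimelate is present, so GorM is active.
No repressor is bound and WexN and GorM are active, so *zorH* is transcribed.
→ *zorH* is ON in B.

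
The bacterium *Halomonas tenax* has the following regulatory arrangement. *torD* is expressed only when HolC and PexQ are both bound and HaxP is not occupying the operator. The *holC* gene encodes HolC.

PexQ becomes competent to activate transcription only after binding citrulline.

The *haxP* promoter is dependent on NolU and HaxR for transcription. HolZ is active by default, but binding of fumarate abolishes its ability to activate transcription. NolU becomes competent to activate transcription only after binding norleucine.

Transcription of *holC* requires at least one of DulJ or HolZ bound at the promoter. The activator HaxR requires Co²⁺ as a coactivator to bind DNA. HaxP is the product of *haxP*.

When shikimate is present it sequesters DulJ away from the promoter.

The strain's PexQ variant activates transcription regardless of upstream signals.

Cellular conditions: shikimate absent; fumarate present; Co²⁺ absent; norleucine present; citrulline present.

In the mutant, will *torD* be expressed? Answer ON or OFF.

ON

Shikimate is absent, so DulJ is active.
Fumarate is present, so HolZ is inactive.
Activator DulJ is present, so *holC* is transcribed.
So HolC is produced and active.
Norleucine is present, so NolU is active.
Co²⁺ is absent, so HaxR is inactive.
Required activator HaxR is absent, so *haxP* is not transcribed.
So HaxP is not produced.
PexQ is constitutively active in this strain.
No repressor is bound and HolC and PexQ are active, so *torD* is transcribed.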